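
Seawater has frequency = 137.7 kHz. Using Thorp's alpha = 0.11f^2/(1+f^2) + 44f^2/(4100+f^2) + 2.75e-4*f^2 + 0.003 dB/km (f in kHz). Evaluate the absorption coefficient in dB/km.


f^2 = 18961.29
alpha = 0.11*18961.29/(1+18961.29) + 44*18961.29/(4100+18961.29) + 2.75e-4*18961.29 + 0.003 = 41.505

41.505 dB/km


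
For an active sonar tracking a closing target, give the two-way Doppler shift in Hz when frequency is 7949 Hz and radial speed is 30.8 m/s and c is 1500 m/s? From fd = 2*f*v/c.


326.44 Hz


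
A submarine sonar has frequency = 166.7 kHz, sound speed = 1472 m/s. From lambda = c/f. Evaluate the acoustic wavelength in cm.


lambda = c/f = 1472 / 166700 = 0.0088 m = 0.88 cm

0.88 cm


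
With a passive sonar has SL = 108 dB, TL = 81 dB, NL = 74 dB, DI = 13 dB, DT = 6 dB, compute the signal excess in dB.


-40 dB


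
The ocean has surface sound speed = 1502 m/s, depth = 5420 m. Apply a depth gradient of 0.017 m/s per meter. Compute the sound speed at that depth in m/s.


c = 1502 + 0.017 * 5420 = 1594.14

1594.14 m/s


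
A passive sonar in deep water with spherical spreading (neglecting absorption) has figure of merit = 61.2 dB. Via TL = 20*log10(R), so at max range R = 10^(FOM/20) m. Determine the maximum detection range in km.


1.15 km


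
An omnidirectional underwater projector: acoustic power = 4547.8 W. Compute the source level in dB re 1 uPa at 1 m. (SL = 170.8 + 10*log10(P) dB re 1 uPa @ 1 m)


SL = 170.8 + 10*log10(4547.8) = 170.8 + 36.58 = 207.38

207.38 dB


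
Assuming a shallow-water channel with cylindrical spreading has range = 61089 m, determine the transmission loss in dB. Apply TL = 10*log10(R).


47.86 dB


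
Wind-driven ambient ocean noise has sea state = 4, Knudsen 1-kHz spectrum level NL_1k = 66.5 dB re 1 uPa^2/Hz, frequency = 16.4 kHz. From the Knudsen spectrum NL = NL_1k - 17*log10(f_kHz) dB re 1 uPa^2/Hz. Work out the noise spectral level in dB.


NL = NL_1k - 17*log10(f_kHz) = 66.5 - 17*log10(16.4) = 66.5 - (20.65) = 45.85

45.85 dB


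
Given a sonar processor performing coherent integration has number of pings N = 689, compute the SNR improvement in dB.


28.38 dB


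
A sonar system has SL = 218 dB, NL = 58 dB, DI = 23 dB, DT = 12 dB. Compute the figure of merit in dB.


FOM = SL - NL + DI - DT = 218 - 58 + 23 - 12 = 171

171 dB


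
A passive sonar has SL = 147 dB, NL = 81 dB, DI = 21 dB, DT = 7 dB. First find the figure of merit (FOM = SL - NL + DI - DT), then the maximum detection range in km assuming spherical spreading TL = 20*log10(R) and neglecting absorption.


Step 1: FOM = SL - NL + DI - DT = 147 - 81 + 21 - 7 = 80 dB
Step 2: at max range FOM = TL = 20*log10(R), so R = 10^(80/20) = 10000.0 m = 10.0 km

10.0 km


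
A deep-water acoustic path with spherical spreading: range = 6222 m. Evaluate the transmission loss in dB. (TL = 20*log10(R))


TL = 20*log10(6222) = 75.88

75.88 dB


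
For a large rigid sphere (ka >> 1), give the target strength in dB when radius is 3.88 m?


5.76 dB


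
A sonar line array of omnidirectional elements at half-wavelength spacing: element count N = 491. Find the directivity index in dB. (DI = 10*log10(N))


DI = 10*log10(491) = 26.91

26.91 dB


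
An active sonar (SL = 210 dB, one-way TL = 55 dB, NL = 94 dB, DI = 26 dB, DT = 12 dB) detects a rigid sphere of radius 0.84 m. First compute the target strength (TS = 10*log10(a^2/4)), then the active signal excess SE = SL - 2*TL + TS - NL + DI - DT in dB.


Step 1: TS = 10*log10(0.84^2/4) = -7.54 dB
Step 2: SE = SL - 2*TL + TS - NL + DI - DT = 210 - 2*55 + (-7.54) - 94 + 26 - 12 = 12.46

12.46 dB


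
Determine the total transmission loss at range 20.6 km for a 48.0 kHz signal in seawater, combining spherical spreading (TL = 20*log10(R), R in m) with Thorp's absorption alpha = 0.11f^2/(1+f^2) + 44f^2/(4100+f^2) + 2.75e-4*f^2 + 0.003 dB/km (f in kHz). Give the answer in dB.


Step 1 (Thorp): alpha = 0.11*2304.0/(1+2304.0) + 44*2304.0/(4100+2304.0) + 2.75e-4*2304.0 + 0.003 = 16.5767 dB/km
Step 2: TL_spread = 20*log10(20600) = 86.28 dB
Step 3: TL_abs = alpha*R = 16.5767 * 20.6 = 341.48 dB
Step 4: TL_total = 86.28 + 341.48 = 427.76

427.76 dB


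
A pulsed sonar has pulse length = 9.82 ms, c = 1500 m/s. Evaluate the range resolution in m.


dR = c*tau/2 = 1500 * 9.82e-3 / 2 = 7.365

7.365 m


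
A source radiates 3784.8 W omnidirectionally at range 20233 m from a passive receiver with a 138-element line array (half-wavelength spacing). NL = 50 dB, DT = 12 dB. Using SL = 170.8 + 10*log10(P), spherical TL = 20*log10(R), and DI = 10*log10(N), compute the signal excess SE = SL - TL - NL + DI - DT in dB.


Step 1: SL = 170.8 + 10*log10(3784.8) = 206.58 dB
Step 2: TL = 20*log10(20233) = 86.12 dB
Step 3: DI = 10*log10(138) = 21.4 dB
Step 4: SE = SL - TL - NL + DI - DT = 206.58 - 86.12 - 50 + 21.4 - 12 = 79.86

79.86 dB


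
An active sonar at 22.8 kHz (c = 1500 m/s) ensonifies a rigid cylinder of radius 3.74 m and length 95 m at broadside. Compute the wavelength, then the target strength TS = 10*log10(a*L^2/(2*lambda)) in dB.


Step 1: lambda = c/f = 1500/22800 = 0.06579 m
Step 2: TS = 10*log10(a*L^2/(2*lambda)) = 10*log10(3.74*95^2/(2*0.06579)) = 54.09

54.09 dB


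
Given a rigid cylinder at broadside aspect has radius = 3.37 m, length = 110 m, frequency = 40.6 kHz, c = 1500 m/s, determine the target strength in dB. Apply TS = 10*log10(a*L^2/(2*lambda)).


57.42 dB


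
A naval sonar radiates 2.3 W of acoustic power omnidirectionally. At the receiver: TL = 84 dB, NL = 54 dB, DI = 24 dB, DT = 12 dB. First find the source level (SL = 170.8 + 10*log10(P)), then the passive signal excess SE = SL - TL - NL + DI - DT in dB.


Step 1: SL = 170.8 + 10*log10(2.3) = 174.42 dB
Step 2: SE = SL - TL - NL + DI - DT = 174.42 - 84 - 54 + 24 - 12 = 48.42

48.42 dB


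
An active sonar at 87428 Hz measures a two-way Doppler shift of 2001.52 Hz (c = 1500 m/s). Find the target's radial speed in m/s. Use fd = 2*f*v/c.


17.17 m/s


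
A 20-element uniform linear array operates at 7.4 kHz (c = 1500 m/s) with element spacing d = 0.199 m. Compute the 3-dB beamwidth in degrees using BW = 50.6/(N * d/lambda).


Step 1: lambda = 1500/7400 = 0.2027 m
Step 2: d/lambda = 0.199/0.2027 = 0.9817
Step 3: BW = 50.6/(N * d/lambda) = 50.6/(20 * 0.9817) = 2.58

2.58 deg


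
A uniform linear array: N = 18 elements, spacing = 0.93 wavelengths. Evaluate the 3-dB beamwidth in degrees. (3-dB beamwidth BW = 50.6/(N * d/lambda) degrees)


3.02 deg


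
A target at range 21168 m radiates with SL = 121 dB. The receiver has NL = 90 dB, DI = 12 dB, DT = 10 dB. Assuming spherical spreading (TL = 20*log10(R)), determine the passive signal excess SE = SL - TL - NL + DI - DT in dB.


Step 1: TL = 20*log10(21168) = 86.51 dB
Step 2: SE = 121 - 86.51 - 90 + 12 - 10 = -53.51

-53.51 dB


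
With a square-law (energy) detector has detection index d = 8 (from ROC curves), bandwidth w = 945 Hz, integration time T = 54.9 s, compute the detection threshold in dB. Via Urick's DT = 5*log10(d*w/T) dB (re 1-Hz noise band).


DT = 5*log10(d*w/T) = 5*log10(8 * 945 / 54.9) = 5*log10(137.7) = 10.69

10.69 dB


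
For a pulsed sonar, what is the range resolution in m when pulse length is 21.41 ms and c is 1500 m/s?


16.0575 m


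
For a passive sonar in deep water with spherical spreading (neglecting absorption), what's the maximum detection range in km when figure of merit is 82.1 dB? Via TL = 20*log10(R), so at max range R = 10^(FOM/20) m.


At max range FOM = TL, so 20*log10(R) = 82.1
R = 10^(82.1/20) = 12735.03 m = 12.74 km

12.74 km


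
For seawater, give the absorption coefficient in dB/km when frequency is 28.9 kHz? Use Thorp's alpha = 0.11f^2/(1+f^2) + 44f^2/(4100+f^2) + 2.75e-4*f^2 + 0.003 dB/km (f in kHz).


7.789 dB/km


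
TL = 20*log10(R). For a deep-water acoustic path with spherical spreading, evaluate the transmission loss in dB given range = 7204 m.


77.15 dB


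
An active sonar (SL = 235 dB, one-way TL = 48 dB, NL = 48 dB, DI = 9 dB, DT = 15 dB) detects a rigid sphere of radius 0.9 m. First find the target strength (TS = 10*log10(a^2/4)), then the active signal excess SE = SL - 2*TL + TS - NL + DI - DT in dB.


Step 1: TS = 10*log10(0.9^2/4) = -6.94 dB
Step 2: SE = SL - 2*TL + TS - NL + DI - DT = 235 - 2*48 + (-6.94) - 48 + 9 - 15 = 78.06

78.06 dB


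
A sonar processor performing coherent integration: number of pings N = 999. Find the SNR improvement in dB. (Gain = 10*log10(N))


Gain = 10*log10(999) = 30.0

30.0 dB


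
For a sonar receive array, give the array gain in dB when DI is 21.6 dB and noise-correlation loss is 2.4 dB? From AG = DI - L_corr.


AG = DI - L_corr = 21.6 - 2.4 = 19.2

19.2 dB


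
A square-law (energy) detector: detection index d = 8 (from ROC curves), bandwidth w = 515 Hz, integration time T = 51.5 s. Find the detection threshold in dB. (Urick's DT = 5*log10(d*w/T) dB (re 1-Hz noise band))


DT = 5*log10(d*w/T) = 5*log10(8 * 515 / 51.5) = 5*log10(80.0) = 9.52

9.52 dB


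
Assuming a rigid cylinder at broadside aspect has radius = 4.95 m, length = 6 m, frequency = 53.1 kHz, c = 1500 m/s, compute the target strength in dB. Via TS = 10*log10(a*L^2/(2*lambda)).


lambda = 1500/53100 = 0.02825 m
TS = 10*log10(4.95*6^2/(2*0.02825)) = 34.99

34.99 dB


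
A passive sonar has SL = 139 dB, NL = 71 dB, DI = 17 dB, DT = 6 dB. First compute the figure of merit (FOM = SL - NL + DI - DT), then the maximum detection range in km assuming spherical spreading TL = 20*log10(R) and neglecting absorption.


Step 1: FOM = SL - NL + DI - DT = 139 - 71 + 17 - 6 = 79 dB
Step 2: at max range FOM = TL = 20*log10(R), so R = 10^(79/20) = 8912.51 m = 8.91 km

8.91 km


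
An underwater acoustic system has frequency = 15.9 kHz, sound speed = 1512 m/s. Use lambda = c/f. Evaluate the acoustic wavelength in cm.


9.51 cm


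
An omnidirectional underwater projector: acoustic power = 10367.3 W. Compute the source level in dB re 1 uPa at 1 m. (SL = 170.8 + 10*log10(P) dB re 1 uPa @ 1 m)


210.96 dB


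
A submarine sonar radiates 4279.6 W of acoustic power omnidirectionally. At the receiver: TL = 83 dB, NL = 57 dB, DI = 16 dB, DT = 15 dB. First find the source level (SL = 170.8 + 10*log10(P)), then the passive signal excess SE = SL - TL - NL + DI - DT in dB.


Step 1: SL = 170.8 + 10*log10(4279.6) = 207.11 dB
Step 2: SE = SL - TL - NL + DI - DT = 207.11 - 83 - 57 + 16 - 15 = 68.11

68.11 dB


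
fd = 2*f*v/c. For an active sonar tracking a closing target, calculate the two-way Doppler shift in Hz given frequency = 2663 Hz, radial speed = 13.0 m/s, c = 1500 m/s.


46.16 Hz


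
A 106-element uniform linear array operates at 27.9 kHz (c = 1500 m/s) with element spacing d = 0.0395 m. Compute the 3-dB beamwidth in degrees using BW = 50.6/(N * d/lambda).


0.65 deg


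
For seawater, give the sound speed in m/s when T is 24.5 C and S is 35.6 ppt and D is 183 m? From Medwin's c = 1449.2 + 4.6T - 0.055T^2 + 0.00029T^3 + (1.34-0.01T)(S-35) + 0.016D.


c = 1449.2 + 4.6*24.5 - 0.055*24.5^2 + 0.00029*24.5^3 + (1.34 - 0.01*24.5)*(35.6 - 35) + 0.016*183 = 1536.74

1536.74 m/s


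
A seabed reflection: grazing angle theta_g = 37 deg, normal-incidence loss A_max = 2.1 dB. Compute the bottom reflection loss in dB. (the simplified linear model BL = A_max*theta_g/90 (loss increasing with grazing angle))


0.86 dB


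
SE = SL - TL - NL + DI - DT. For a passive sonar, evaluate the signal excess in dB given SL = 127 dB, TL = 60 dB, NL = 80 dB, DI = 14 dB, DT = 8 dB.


SE = SL - TL - NL + DI - DT = 127 - 60 - 80 + 14 - 8 = -7

-7 dB


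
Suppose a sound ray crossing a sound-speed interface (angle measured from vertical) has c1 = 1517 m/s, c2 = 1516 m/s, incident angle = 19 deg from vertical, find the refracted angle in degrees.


18.99 deg


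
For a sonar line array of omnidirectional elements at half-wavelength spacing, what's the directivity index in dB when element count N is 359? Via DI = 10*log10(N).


DI = 10*log10(359) = 25.55

25.55 dB


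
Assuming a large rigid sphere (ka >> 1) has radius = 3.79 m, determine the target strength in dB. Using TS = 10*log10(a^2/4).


TS = 10*log10(3.79^2 / 4) = 10*log10(3.591025) = 5.55

5.55 dB


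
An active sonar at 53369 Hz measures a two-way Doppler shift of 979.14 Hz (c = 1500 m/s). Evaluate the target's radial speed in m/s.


From fd = 2*f*v/c, v = c*fd/(2*f) = 1500 * 979.14 / (2*53369) = 13.76

13.76 m/s


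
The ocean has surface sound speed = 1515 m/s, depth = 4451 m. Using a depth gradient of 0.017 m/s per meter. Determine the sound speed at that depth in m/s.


1590.667 m/s


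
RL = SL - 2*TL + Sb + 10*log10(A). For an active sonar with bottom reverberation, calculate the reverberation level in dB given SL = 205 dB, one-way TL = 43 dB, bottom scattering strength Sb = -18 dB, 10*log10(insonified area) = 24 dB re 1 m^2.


RL = SL - 2*TL + Sb + 10*log10(A) = 205 - 2*43 + (-18) + 24 = 125

125 dB


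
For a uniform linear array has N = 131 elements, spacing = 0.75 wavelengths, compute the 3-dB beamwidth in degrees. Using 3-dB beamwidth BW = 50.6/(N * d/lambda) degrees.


BW = 50.6 / (131 * 0.75) = 50.6 / 98.25 = 0.52

0.52 deg


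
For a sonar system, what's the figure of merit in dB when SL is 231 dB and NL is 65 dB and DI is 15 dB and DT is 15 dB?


166 dB


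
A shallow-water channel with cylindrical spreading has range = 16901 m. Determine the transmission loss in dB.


TL = 10*log10(16901) = 42.28

42.28 dB


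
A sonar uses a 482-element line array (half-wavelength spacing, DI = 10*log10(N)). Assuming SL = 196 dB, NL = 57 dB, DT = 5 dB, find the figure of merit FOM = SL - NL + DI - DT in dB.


160.83 dB


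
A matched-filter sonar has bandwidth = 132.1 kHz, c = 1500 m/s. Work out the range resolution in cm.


dR = c/(2*BW) = 1500 / (2 * 132.1e3) = 0.0057 m = 0.57 cm

0.57 cm


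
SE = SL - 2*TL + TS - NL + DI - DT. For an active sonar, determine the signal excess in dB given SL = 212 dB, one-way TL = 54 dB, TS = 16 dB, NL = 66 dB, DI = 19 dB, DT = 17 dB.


SE = SL - 2*TL + TS - NL + DI - DT = 212 - 2*54 + (16) - 66 + 19 - 17 = 56

56 dB


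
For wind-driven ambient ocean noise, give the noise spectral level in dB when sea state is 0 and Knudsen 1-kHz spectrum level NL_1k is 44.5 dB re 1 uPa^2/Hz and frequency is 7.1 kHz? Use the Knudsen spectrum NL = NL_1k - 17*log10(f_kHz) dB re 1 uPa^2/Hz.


NL = NL_1k - 17*log10(f_kHz) = 44.5 - 17*log10(7.1) = 44.5 - (14.47) = 30.03

30.03 dB


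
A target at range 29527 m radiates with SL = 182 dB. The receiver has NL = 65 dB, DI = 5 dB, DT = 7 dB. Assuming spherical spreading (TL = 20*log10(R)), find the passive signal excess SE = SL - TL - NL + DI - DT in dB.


25.6 dB


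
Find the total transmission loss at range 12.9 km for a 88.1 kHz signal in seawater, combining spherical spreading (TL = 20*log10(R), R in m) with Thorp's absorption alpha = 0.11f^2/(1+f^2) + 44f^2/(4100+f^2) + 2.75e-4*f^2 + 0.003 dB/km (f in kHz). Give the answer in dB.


Step 1 (Thorp): alpha = 0.11*7761.61/(1+7761.61) + 44*7761.61/(4100+7761.61) + 2.75e-4*7761.61 + 0.003 = 31.0387 dB/km
Step 2: TL_spread = 20*log10(12900) = 82.21 dB
Step 3: TL_abs = alpha*R = 31.0387 * 12.9 = 400.4 dB
Step 4: TL_total = 82.21 + 400.4 = 482.61

482.61 dB


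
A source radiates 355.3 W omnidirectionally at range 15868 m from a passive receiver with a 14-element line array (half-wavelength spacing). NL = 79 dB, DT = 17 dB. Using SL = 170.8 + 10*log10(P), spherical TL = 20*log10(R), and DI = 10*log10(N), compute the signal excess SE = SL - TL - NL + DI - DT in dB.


27.76 dB


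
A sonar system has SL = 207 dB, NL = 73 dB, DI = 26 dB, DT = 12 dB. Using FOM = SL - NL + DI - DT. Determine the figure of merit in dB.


FOM = SL - NL + DI - DT = 207 - 73 + 26 - 12 = 148

148 dB


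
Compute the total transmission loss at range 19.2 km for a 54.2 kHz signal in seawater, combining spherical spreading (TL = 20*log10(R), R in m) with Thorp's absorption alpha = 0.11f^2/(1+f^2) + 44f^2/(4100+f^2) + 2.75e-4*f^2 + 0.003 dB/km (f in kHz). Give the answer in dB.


Step 1 (Thorp): alpha = 0.11*2937.64/(1+2937.64) + 44*2937.64/(4100+2937.64) + 2.75e-4*2937.64 + 0.003 = 19.2872 dB/km
Step 2: TL_spread = 20*log10(19200) = 85.67 dB
Step 3: TL_abs = alpha*R = 19.2872 * 19.2 = 370.31 dB
Step 4: TL_total = 85.67 + 370.31 = 455.98

455.98 dB


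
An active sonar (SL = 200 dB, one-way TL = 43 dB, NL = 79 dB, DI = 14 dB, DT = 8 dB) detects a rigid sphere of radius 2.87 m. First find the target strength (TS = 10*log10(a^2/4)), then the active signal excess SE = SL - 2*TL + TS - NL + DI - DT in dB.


Step 1: TS = 10*log10(2.87^2/4) = 3.14 dB
Step 2: SE = SL - 2*TL + TS - NL + DI - DT = 200 - 2*43 + (3.14) - 79 + 14 - 8 = 44.14

44.14 dB


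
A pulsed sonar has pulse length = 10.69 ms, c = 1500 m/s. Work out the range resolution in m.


8.0175 m


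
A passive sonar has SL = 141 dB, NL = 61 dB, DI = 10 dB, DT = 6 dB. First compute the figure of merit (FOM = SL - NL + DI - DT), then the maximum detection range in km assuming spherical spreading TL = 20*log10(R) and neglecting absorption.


Step 1: FOM = SL - NL + DI - DT = 141 - 61 + 10 - 6 = 84 dB
Step 2: at max range FOM = TL = 20*log10(R), so R = 10^(84/20) = 15848.93 m = 15.85 km

15.85 km


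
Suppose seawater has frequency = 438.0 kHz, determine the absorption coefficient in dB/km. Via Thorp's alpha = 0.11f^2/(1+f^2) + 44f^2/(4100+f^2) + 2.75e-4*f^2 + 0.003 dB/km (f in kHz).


f^2 = 191844.0
alpha = 0.11*191844.0/(1+191844.0) + 44*191844.0/(4100+191844.0) + 2.75e-4*191844.0 + 0.003 = 95.949

95.949 dB/km


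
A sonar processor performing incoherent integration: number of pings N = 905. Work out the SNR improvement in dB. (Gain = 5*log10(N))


14.78 dB


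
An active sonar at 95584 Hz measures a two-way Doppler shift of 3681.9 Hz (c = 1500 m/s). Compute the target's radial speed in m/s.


From fd = 2*f*v/c, v = c*fd/(2*f) = 1500 * 3681.9 / (2*95584) = 28.89

28.89 m/s


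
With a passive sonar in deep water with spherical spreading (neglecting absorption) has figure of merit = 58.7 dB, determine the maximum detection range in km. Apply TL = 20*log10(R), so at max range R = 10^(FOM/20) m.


At max range FOM = TL, so 20*log10(R) = 58.7
R = 10^(58.7/20) = 860.99 m = 0.86 km

0.86 km


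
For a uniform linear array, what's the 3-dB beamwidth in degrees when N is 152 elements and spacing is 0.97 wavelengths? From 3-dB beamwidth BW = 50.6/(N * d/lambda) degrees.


BW = 50.6 / (152 * 0.97) = 50.6 / 147.44 = 0.34

0.34 deg


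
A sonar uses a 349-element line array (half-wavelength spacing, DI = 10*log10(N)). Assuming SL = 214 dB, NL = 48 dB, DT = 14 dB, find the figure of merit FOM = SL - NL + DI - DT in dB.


Step 1: DI = 10*log10(349) = 25.43 dB
Step 2: FOM = SL - NL + DI - DT = 214 - 48 + 25.43 - 14 = 177.43

177.43 dB


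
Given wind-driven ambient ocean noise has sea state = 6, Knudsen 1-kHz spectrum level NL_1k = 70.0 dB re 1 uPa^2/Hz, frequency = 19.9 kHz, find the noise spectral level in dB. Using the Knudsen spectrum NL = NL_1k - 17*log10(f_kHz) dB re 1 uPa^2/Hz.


NL = NL_1k - 17*log10(f_kHz) = 70.0 - 17*log10(19.9) = 70.0 - (22.08) = 47.92

47.92 dB


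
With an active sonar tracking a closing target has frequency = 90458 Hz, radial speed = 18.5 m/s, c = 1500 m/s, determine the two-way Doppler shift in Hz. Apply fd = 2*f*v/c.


fd = 2*f*v/c = 2 * 90458 * 18.5 / 1500 = 2231.3

2231.3 Hz


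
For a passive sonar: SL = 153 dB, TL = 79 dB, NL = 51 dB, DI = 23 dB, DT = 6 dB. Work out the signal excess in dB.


SE = SL - TL - NL + DI - DT = 153 - 79 - 51 + 23 - 6 = 40

40 dB


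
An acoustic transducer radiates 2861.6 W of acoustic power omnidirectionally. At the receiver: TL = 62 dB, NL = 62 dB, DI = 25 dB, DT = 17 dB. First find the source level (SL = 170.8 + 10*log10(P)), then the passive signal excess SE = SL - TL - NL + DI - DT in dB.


Step 1: SL = 170.8 + 10*log10(2861.6) = 205.37 dB
Step 2: SE = SL - TL - NL + DI - DT = 205.37 - 62 - 62 + 25 - 17 = 89.37

89.37 dB


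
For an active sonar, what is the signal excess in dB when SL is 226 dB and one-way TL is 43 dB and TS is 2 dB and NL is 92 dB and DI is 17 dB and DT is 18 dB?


SE = SL - 2*TL + TS - NL + DI - DT = 226 - 2*43 + (2) - 92 + 17 - 18 = 49

49 dB


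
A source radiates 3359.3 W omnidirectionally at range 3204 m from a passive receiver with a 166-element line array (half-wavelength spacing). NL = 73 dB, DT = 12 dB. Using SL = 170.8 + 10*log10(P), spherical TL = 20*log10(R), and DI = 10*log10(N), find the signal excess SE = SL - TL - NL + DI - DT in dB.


Step 1: SL = 170.8 + 10*log10(3359.3) = 206.06 dB
Step 2: TL = 20*log10(3204) = 70.11 dB
Step 3: DI = 10*log10(166) = 22.2 dB
Step 4: SE = SL - TL - NL + DI - DT = 206.06 - 70.11 - 73 + 22.2 - 12 = 73.15

73.15 dB


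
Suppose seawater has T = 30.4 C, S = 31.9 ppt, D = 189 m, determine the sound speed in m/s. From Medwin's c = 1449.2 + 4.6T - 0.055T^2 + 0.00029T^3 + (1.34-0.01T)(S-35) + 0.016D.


c = 1449.2 + 4.6*30.4 - 0.055*30.4^2 + 0.00029*30.4^3 + (1.34 - 0.01*30.4)*(31.9 - 35) + 0.016*189 = 1546.17

1546.17 m/s


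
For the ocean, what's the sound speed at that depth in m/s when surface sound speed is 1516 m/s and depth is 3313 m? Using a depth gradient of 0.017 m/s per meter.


c = 1516 + 0.017 * 3313 = 1572.321

1572.321 m/s


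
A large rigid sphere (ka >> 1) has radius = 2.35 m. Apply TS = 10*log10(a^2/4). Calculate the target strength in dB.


TS = 10*log10(2.35^2 / 4) = 10*log10(1.380625) = 1.4

1.4 dB


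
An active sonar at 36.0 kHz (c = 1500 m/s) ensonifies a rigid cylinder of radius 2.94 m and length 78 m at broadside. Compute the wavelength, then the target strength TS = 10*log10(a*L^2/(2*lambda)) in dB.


Step 1: lambda = c/f = 1500/36000 = 0.04167 m
Step 2: TS = 10*log10(a*L^2/(2*lambda)) = 10*log10(2.94*78^2/(2*0.04167)) = 53.32

53.32 dB


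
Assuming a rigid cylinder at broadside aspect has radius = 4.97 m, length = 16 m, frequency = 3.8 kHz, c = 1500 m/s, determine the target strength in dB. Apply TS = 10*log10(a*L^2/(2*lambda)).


32.07 dB


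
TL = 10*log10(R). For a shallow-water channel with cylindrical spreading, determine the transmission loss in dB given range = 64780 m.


48.11 dB


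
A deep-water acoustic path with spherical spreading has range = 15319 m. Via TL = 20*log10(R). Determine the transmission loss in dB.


83.7 dB


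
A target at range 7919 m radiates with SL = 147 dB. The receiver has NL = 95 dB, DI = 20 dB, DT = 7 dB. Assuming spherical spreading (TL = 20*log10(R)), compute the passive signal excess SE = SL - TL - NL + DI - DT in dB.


-12.97 dB


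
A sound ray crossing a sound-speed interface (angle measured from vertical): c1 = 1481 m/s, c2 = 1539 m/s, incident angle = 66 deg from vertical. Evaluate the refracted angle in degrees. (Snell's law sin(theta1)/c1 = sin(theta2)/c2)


sin(theta2) = (c2/c1)*sin(theta1) = (1539/1481)*sin(66 deg) = 0.94932
theta2 = arcsin(0.94932) = 71.68

71.68 deg


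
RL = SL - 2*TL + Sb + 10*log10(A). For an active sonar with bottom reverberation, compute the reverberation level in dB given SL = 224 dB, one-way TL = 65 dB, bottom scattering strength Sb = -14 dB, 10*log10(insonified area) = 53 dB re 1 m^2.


RL = SL - 2*TL + Sb + 10*log10(A) = 224 - 2*65 + (-14) + 53 = 133

133 dB


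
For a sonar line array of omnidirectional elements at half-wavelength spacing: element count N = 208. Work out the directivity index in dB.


DI = 10*log10(208) = 23.18

23.18 dB


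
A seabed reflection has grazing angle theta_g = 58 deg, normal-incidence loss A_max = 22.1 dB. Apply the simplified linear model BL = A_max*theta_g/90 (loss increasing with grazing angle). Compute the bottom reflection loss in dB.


BL = A_max * theta_g / 90 = 22.1 * 58 / 90 = 14.24

14.24 dB


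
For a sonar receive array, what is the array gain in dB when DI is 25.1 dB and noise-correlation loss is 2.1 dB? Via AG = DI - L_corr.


AG = DI - L_corr = 25.1 - 2.1 = 23.0

23.0 dB


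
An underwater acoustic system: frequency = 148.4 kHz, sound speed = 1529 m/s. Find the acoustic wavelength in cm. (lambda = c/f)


1.03 cm


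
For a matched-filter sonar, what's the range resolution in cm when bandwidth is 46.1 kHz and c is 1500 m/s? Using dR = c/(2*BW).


1.63 cm


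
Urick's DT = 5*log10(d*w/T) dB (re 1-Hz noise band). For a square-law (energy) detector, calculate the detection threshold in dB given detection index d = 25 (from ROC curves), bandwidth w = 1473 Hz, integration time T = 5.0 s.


DT = 5*log10(d*w/T) = 5*log10(25 * 1473 / 5.0) = 5*log10(7365.0) = 19.34

19.34 dB


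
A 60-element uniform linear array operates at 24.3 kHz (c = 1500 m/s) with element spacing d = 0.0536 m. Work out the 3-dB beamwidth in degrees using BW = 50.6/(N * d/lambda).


0.97 deg


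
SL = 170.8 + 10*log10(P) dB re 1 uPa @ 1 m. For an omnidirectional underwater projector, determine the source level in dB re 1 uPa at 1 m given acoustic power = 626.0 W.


SL = 170.8 + 10*log10(626.0) = 170.8 + 27.97 = 198.77

198.77 dB


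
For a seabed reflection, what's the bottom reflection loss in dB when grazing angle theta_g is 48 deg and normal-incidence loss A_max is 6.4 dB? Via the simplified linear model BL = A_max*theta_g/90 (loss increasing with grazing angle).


3.41 dB


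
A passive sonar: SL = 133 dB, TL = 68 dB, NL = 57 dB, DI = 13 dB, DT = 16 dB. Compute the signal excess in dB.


SE = SL - TL - NL + DI - DT = 133 - 68 - 57 + 13 - 16 = 5

5 dB


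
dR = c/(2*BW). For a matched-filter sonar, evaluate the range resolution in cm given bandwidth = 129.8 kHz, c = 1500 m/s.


dR = c/(2*BW) = 1500 / (2 * 129.8e3) = 0.0058 m = 0.58 cm

0.58 cm


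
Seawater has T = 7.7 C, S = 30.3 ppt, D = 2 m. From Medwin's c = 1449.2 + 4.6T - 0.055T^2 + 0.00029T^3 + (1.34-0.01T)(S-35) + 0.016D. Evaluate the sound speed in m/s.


1475.59 m/s


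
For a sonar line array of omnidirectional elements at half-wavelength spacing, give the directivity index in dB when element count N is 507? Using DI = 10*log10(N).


DI = 10*log10(507) = 27.05

27.05 dB


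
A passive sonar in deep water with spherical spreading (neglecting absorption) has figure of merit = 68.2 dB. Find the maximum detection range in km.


At max range FOM = TL, so 20*log10(R) = 68.2
R = 10^(68.2/20) = 2570.4 m = 2.57 km

2.57 km


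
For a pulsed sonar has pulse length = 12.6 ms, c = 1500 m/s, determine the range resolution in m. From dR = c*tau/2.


9.45 m


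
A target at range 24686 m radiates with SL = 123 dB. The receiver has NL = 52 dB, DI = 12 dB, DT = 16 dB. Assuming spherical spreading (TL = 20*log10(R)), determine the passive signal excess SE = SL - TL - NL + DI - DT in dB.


-20.85 dB


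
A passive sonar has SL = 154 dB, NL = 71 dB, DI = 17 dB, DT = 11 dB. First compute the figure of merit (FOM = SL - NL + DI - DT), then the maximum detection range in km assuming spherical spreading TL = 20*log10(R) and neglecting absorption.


Step 1: FOM = SL - NL + DI - DT = 154 - 71 + 17 - 11 = 89 dB
Step 2: at max range FOM = TL = 20*log10(R), so R = 10^(89/20) = 28183.83 m = 28.18 km

28.18 km


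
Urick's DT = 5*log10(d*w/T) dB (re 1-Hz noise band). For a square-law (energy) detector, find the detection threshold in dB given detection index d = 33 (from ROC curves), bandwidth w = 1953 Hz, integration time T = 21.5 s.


DT = 5*log10(d*w/T) = 5*log10(33 * 1953 / 21.5) = 5*log10(2997.63) = 17.38

17.38 dB


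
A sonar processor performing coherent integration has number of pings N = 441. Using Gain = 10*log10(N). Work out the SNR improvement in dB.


26.44 dB


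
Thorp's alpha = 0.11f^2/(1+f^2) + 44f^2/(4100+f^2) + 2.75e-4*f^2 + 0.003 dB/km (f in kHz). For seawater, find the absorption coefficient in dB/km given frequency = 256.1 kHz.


f^2 = 65587.21
alpha = 0.11*65587.21/(1+65587.21) + 44*65587.21/(4100+65587.21) + 2.75e-4*65587.21 + 0.003 = 59.561

59.561 dB/km


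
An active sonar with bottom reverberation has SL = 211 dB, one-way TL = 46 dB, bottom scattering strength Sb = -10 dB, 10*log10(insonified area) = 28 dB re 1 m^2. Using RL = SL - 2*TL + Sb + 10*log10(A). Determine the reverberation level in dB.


137 dB


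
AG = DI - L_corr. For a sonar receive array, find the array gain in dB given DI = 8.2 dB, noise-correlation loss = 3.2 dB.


AG = DI - L_corr = 8.2 - 3.2 = 5.0

5.0 dB


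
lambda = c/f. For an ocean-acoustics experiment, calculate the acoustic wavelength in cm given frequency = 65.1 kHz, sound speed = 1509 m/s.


lambda = c/f = 1509 / 65100 = 0.0232 m = 2.32 cm

2.32 cm


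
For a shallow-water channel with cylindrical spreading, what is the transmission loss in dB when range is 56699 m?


TL = 10*log10(56699) = 47.54

47.54 dB


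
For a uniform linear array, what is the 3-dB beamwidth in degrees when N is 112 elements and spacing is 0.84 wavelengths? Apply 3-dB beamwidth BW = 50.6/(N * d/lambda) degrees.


BW = 50.6 / (112 * 0.84) = 50.6 / 94.08 = 0.54

0.54 deg


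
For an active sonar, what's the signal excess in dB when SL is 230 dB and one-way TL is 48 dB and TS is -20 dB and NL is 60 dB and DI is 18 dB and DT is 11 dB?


61 dB


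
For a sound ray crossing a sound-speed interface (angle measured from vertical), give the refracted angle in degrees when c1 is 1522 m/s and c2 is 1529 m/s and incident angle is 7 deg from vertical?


7.03 deg


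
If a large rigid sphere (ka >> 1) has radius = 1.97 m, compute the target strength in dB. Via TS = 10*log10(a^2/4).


TS = 10*log10(1.97^2 / 4) = 10*log10(0.970225) = -0.13

-0.13 dB


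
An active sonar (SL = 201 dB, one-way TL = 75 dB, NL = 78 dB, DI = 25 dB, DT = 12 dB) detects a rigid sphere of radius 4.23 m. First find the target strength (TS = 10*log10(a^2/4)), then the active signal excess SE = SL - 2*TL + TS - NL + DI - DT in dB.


Step 1: TS = 10*log10(4.23^2/4) = 6.51 dB
Step 2: SE = SL - 2*TL + TS - NL + DI - DT = 201 - 2*75 + (6.51) - 78 + 25 - 12 = -7.49

-7.49 dB


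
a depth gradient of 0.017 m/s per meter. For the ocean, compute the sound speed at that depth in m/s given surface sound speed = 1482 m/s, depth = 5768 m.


1580.056 m/s


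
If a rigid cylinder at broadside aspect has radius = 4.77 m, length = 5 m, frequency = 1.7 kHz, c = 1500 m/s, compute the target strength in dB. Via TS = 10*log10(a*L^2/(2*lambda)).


lambda = 1500/1700 = 0.88235 m
TS = 10*log10(4.77*5^2/(2*0.88235)) = 18.3

18.3 dB


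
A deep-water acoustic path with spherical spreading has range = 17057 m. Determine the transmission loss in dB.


84.64 dB


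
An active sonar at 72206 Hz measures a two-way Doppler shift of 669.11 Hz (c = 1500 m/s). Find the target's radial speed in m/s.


From fd = 2*f*v/c, v = c*fd/(2*f) = 1500 * 669.11 / (2*72206) = 6.95

6.95 m/s


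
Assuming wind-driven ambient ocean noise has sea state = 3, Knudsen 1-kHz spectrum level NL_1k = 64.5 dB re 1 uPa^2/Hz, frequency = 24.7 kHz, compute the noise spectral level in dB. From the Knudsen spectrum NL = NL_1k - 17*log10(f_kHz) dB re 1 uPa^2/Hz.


NL = NL_1k - 17*log10(f_kHz) = 64.5 - 17*log10(24.7) = 64.5 - (23.68) = 40.82

40.82 dB


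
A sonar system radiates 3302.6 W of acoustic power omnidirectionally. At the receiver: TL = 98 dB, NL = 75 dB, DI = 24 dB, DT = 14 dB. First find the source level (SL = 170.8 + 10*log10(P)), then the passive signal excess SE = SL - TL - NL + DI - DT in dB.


Step 1: SL = 170.8 + 10*log10(3302.6) = 205.99 dB
Step 2: SE = SL - TL - NL + DI - DT = 205.99 - 98 - 75 + 24 - 14 = 42.99

42.99 dB


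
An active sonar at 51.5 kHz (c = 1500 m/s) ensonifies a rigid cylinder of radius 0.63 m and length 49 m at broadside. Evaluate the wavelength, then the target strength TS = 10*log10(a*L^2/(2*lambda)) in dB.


Step 1: lambda = c/f = 1500/51500 = 0.02913 m
Step 2: TS = 10*log10(a*L^2/(2*lambda)) = 10*log10(0.63*49^2/(2*0.02913)) = 44.14

44.14 dB


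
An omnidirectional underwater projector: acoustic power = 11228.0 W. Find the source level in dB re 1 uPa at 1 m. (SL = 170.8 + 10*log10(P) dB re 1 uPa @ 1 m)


SL = 170.8 + 10*log10(11228.0) = 170.8 + 40.5 = 211.3

211.3 dB


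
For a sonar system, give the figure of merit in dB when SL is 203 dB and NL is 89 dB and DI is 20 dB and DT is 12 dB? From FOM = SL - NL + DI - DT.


FOM = SL - NL + DI - DT = 203 - 89 + 20 - 12 = 122

122 dB


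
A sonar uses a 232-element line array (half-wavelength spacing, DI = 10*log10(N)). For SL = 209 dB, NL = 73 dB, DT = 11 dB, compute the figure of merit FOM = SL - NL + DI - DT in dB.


Step 1: DI = 10*log10(232) = 23.65 dB
Step 2: FOM = SL - NL + DI - DT = 209 - 73 + 23.65 - 11 = 148.65

148.65 dB


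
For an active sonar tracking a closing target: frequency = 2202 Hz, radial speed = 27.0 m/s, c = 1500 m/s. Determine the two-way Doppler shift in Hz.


79.27 Hz


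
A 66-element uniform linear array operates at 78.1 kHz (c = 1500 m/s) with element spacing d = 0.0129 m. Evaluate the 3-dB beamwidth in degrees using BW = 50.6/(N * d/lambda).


1.14 deg


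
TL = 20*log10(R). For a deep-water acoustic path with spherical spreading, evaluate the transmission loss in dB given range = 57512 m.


TL = 20*log10(57512) = 95.2

95.2 dB


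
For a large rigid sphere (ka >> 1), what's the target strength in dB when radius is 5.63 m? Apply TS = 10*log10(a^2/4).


TS = 10*log10(5.63^2 / 4) = 10*log10(7.924225) = 8.99

8.99 dB


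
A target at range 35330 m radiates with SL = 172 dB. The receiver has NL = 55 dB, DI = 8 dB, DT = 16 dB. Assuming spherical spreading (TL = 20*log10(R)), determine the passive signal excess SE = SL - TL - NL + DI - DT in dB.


Step 1: TL = 20*log10(35330) = 90.96 dB
Step 2: SE = 172 - 90.96 - 55 + 8 - 16 = 18.04

18.04 dB


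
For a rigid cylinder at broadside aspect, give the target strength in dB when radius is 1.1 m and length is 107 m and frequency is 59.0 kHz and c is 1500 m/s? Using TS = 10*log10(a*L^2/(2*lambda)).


lambda = 1500/59000 = 0.02542 m
TS = 10*log10(1.1*107^2/(2*0.02542)) = 53.94

53.94 dB


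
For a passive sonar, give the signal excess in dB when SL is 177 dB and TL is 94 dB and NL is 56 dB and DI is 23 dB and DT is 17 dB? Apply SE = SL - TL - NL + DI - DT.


SE = SL - TL - NL + DI - DT = 177 - 94 - 56 + 23 - 17 = 33

33 dB


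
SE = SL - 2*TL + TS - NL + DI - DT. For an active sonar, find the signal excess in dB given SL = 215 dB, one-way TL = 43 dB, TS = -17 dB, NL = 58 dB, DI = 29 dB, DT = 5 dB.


SE = SL - 2*TL + TS - NL + DI - DT = 215 - 2*43 + (-17) - 58 + 29 - 5 = 78

78 dB


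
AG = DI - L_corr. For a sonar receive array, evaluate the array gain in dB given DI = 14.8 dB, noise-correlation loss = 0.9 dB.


AG = DI - L_corr = 14.8 - 0.9 = 13.9

13.9 dB


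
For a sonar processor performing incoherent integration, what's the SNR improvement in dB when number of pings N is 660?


Gain = 5*log10(660) = 14.1

14.1 dB


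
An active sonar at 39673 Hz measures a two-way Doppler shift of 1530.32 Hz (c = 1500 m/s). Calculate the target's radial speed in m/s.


From fd = 2*f*v/c, v = c*fd/(2*f) = 1500 * 1530.32 / (2*39673) = 28.93

28.93 m/s


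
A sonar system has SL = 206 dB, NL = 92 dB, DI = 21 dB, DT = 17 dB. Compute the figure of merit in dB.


118 dB


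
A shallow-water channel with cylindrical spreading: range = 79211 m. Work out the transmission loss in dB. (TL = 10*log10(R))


TL = 10*log10(79211) = 48.99

48.99 dB


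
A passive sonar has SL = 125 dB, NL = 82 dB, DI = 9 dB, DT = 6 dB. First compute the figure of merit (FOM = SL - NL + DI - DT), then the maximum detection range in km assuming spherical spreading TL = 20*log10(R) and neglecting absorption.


Step 1: FOM = SL - NL + DI - DT = 125 - 82 + 9 - 6 = 46 dB
Step 2: at max range FOM = TL = 20*log10(R), so R = 10^(46/20) = 199.53 m = 0.2 km

0.2 km


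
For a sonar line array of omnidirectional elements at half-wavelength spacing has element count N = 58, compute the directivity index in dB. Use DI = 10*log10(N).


DI = 10*log10(58) = 17.63

17.63 dB


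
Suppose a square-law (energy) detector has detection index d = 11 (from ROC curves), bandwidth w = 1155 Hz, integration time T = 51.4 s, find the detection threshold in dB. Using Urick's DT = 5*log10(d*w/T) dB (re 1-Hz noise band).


DT = 5*log10(d*w/T) = 5*log10(11 * 1155 / 51.4) = 5*log10(247.18) = 11.97

11.97 dB


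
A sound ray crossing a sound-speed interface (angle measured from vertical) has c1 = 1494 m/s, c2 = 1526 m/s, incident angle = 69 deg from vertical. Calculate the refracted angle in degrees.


sin(theta2) = (c2/c1)*sin(theta1) = (1526/1494)*sin(69 deg) = 0.95358
theta2 = arcsin(0.95358) = 72.47

72.47 deg


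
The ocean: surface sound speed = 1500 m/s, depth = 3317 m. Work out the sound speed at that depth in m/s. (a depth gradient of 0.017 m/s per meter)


c = 1500 + 0.017 * 3317 = 1556.389

1556.389 m/s


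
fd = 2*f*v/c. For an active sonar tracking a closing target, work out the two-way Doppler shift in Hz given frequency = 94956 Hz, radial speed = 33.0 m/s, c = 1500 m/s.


fd = 2*f*v/c = 2 * 94956 * 33.0 / 1500 = 4178.06

4178.06 Hz


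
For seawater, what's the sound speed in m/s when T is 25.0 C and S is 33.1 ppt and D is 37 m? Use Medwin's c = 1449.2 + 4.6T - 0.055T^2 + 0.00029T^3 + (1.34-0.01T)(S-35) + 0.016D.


1532.88 m/s


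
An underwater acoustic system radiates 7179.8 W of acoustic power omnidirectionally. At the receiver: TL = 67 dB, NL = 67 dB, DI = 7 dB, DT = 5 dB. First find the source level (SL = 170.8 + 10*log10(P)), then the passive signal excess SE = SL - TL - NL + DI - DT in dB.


Step 1: SL = 170.8 + 10*log10(7179.8) = 209.36 dB
Step 2: SE = SL - TL - NL + DI - DT = 209.36 - 67 - 67 + 7 - 5 = 77.36

77.36 dB


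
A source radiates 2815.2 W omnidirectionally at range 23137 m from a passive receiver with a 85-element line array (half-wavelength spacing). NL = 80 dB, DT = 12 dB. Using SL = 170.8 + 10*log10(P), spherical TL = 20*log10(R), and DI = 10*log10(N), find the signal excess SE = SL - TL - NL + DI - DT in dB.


Step 1: SL = 170.8 + 10*log10(2815.2) = 205.3 dB
Step 2: TL = 20*log10(23137) = 87.29 dB
Step 3: DI = 10*log10(85) = 19.29 dB
Step 4: SE = SL - TL - NL + DI - DT = 205.3 - 87.29 - 80 + 19.29 - 12 = 45.3

45.3 dB


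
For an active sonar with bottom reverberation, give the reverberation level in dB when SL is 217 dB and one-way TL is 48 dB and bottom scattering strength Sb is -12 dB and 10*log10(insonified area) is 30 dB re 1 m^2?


139 dB


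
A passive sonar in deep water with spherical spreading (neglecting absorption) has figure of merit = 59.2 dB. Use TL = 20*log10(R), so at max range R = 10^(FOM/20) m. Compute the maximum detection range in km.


At max range FOM = TL, so 20*log10(R) = 59.2
R = 10^(59.2/20) = 912.01 m = 0.91 km

0.91 km


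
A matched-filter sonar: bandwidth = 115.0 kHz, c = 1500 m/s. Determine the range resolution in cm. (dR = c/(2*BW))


dR = c/(2*BW) = 1500 / (2 * 115.0e3) = 0.0065 m = 0.65 cm

0.65 cm


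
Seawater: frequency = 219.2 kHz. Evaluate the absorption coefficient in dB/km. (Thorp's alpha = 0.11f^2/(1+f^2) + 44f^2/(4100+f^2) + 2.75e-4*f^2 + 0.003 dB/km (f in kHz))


f^2 = 48048.64
alpha = 0.11*48048.64/(1+48048.64) + 44*48048.64/(4100+48048.64) + 2.75e-4*48048.64 + 0.003 = 53.867

53.867 dB/km


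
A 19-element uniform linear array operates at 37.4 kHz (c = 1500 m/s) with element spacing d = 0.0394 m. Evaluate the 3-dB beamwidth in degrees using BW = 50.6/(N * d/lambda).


Step 1: lambda = 1500/37400 = 0.04011 m
Step 2: d/lambda = 0.0394/0.04011 = 0.9823
Step 3: BW = 50.6/(N * d/lambda) = 50.6/(19 * 0.9823) = 2.71

2.71 deg
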